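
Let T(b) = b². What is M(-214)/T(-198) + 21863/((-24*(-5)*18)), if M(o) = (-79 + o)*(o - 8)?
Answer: 3079063/261360 ≈ 11.781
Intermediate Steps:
M(o) = (-79 + o)*(-8 + o)
M(-214)/T(-198) + 21863/((-24*(-5)*18)) = (632 + (-214)² - 87*(-214))/((-198)²) + 21863/((-24*(-5)*18)) = (632 + 45796 + 18618)/39204 + 21863/((120*18)) = 65046*(1/39204) + 21863/2160 = 10841/6534 + 21863*(1/2160) = 10841/6534 + 21863/2160 = 3079063/261360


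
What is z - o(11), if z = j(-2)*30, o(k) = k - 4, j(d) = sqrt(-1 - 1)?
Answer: -7 + 30*I*sqrt(2) ≈ -7.0 + 42.426*I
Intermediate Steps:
j(d) = I*sqrt(2) (j(d) = sqrt(-2) = I*sqrt(2))
o(k) = -4 + k
z = 30*I*sqrt(2) (z = (I*sqrt(2))*30 = 30*I*sqrt(2) ≈ 42.426*I)
z - o(11) = 30*I*sqrt(2) - (-4 + 11) = 30*I*sqrt(2) - 1*7 = 30*I*sqrt(2) - 7 = -7 + 30*I*sqrt(2)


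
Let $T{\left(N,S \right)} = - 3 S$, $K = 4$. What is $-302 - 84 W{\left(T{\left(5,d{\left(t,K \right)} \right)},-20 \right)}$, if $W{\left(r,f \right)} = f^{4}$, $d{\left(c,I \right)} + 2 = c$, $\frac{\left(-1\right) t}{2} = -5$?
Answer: $-13440302$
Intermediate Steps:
$t = 10$ ($t = \left(-2\right) \left(-5\right) = 10$)
$d{\left(c,I \right)} = -2 + c$
$-302 - 84 W{\left(T{\left(5,d{\left(t,K \right)} \right)},-20 \right)} = -302 - 84 \left(-20\right)^{4} = -302 - 13440000 = -13440302$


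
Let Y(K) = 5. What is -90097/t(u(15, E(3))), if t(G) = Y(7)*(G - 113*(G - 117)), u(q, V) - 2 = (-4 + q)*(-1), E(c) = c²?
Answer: -90097/71145 ≈ -1.2664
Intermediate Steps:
u(q, V) = 6 - q (u(q, V) = 2 + (-4 + q)*(-1) = 2 + (4 - q) = 6 - q)
t(G) = 66105 - 560*G (t(G) = 5*(G - 113*(G - 117)) = 5*(G - 113*(-117 + G)) = 5*(G + (13221 - 113*G)) = 5*(13221 - 112*G) = 66105 - 560*G)
-90097/t(u(15, E(3))) = -90097/(66105 - 560*(6 - 1*15)) = -90097/(66105 - 560*(6 - 15)) = -90097/(66105 - 560*(-9)) = -90097/(66105 + 5040) = -90097/71145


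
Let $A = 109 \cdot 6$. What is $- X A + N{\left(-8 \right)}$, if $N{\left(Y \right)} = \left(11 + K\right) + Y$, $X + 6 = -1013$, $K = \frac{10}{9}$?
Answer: $\frac{5997871}{9} \approx 6.6643 \cdot 10^{5}$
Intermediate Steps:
$K = \frac{10}{9}$ ($K = 10 \cdot \frac{1}{9} = \frac{10}{9} \approx 1.1111$)
$X = -1019$ ($X = -6 - 1013 = -1019$)
$N{\left(Y \right)} = \frac{109}{9} + Y$ ($N{\left(Y \right)} = \left(11 + \frac{10}{9}\right) + Y = \frac{109}{9} + Y$)
$A = 654$
$- X A + N{\left(-8 \right)} = \left(-1\right) \left(-1019\right) 654 + \left(\frac{109}{9} - 8\right) = 1019 \cdot 654 + \frac{37}{9} = 666426 + \frac{37}{9} = \frac{5997871}{9}$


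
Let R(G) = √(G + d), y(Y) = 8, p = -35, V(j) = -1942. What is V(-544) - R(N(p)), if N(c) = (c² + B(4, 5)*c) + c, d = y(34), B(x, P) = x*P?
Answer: -1942 - √498 ≈ -1964.3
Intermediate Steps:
B(x, P) = P*x
d = 8
N(c) = c² + 21*c (N(c) = (c² + (5*4)*c) + c = (c² + 20*c) + c = c² + 21*c)
R(G) = √(8 + G) (R(G) = √(G + 8) = √(8 + G))
V(-544) - R(N(p)) = -1942 - √(8 - 35*(21 - 35)) = -1942 - √(8 - 35*(-14)) = -1942 - √(8 + 490) = -1942 - √498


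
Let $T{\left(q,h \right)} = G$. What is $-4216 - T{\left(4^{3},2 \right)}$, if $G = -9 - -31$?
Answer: $-4238$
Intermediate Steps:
$G = 22$ ($G = -9 + 31 = 22$)
$T{\left(q,h \right)} = 22$
$-4216 - T{\left(4^{3},2 \right)} = -4216 - 22 = -4238$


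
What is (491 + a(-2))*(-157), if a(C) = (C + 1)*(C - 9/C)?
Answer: -153389/2 ≈ -76695.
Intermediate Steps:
a(C) = (1 + C)*(C - 9/C)
(491 + a(-2))*(-157) = (491 + (-9 - 2 + (-2)² - 9/(-2)))*(-157) = (491 + (-9 - 2 + 4 - 9*(-½)))*(-157) = (491 + (-9 - 2 + 4 + 9/2))*(-157) = (491 - 5/2)*(-157) = (977/2)*(-157) = -153389/2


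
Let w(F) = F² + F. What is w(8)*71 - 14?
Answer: 5098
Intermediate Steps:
w(F) = F + F²
w(8)*71 - 14 = (8*(1 + 8))*71 - 14 = (8*9)*71 - 14 = 72*71 - 14 = 5112 - 14 = 5098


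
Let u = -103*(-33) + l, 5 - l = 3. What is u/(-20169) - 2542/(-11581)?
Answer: 11882617/233577189 ≈ 0.050872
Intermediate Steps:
l = 2 (l = 5 - 1*3 = 5 - 3 = 2)
u = 3401 (u = -103*(-33) + 2 = 3399 + 2 = 3401)
u/(-20169) - 2542/(-11581) = 3401/(-20169) - 2542/(-11581) = 3401*(-1/20169) - 2542*(-1/11581) = -3401/20169 + 2542/11581 = 11882617/233577189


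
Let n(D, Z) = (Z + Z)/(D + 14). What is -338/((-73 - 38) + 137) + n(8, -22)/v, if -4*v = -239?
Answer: -3115/239 ≈ -13.033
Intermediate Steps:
v = 239/4 (v = -¼*(-239) = 239/4 ≈ 59.750)
n(D, Z) = 2*Z/(14 + D) (n(D, Z) = (2*Z)/(14 + D) = 2*Z/(14 + D))
-338/((-73 - 38) + 137) + n(8, -22)/v = -338/((-73 - 38) + 137) + (2*(-22)/(14 + 8))/(239/4) = -338/(-111 + 137) + (2*(-22)/22)*(4/239) = -338/26 + (2*(-22)*(1/22))*(4/239) = -338*1/26 - 2*4/239 = -13 - 8/239 = -3115/239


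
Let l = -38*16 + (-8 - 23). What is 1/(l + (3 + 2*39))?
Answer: -1/558 ≈ -0.0017921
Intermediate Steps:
l = -639 (l = -608 - 31 = -639)
1/(l + (3 + 2*39)) = 1/(-639 + (3 + 2*39)) = 1/(-639 + (3 + 78)) = 1/(-639 + 81) = 1/(-558) = -1/558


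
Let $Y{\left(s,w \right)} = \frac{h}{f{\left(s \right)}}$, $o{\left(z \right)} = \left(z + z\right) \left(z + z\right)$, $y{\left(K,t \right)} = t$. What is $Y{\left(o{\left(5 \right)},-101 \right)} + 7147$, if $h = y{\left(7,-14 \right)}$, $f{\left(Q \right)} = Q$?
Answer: $\frac{357343}{50} \approx 7146.9$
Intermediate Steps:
$h = -14$
$o{\left(z \right)} = 4 z^{2}$ ($o{\left(z \right)} = 2 z 2 z = 4 z^{2}$)
$Y{\left(s,w \right)} = - \frac{14}{s}$
$Y{\left(o{\left(5 \right)},-101 \right)} + 7147 = - \frac{14}{4 \cdot 5^{2}} + 7147 = - \frac{14}{4 \cdot 25} + 7147 = - \frac{14}{100} + 7147 = \left(-14\right) \frac{1}{100} + 7147 = - \frac{7}{50} + 7147 = \frac{357343}{50}$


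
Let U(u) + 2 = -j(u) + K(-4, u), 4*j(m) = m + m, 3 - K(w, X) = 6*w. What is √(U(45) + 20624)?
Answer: √82506/2 ≈ 143.62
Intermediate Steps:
K(w, X) = 3 - 6*w
j(m) = m/2 (j(m) = (m + m)/4 = (2*m)/4 = m/2)
U(u) = 25 - u/2 (U(u) = -2 + (-u/2 + (3 - 6*(-4))) = -2 + (-u/2 + (3 + 24)) = -2 + (-u/2 + 27) = -2 + (27 - u/2) = 25 - u/2)
√(U(45) + 20624) = √((25 - ½*45) + 20624) = √((25 - 45/2) + 20624) = √(5/2 + 20624) = √(41253/2) = √82506/2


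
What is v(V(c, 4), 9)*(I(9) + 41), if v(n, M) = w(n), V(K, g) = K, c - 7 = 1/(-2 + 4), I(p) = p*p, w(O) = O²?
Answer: 13725/2 ≈ 6862.5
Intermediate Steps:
I(p) = p²
c = 15/2 (c = 7 + 1/(-2 + 4) = 7 + 1/2 = 7 + ½ = 15/2 ≈ 7.5000)
v(n, M) = n²
v(V(c, 4), 9)*(I(9) + 41) = (15/2)²*(9² + 41) = 225*(81 + 41)/4 = (225/4)*122 = 13725/2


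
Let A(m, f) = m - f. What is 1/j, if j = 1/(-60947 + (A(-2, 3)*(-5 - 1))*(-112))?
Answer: -64307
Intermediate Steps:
j = -1/64307 (j = 1/(-60947 + ((-2 - 1*3)*(-5 - 1))*(-112)) = 1/(-60947 + ((-2 - 3)*(-6))*(-112)) = 1/(-60947 - 5*(-6)*(-112)) = 1/(-60947 + 30*(-112)) = 1/(-60947 - 3360) = 1/(-64307) = -1/64307 ≈ -1.5550e-5)
1/j = 1/(-1/64307) = -64307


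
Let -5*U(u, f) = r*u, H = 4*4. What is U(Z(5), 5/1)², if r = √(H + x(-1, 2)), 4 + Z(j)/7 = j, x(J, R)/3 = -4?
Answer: 196/25 ≈ 7.8400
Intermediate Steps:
x(J, R) = -12 (x(J, R) = 3*(-4) = -12)
H = 16
Z(j) = -28 + 7*j
r = 2 (r = √(16 - 12) = √4 = 2)
U(u, f) = -2*u/5
U(Z(5), 5/1)² = (-2*(-28 + 7*5)/5)² = (-2*(-28 + 35)/5)² = (-⅖*7)² = (-14/5)² = 196/25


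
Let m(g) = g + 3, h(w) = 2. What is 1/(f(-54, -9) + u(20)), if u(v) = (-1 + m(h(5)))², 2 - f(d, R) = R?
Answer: 1/27 ≈ 0.037037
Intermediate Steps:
f(d, R) = 2 - R
m(g) = 3 + g
u(v) = 16 (u(v) = (-1 + (3 + 2))² = (-1 + 5)² = 4² = 16)
1/(f(-54, -9) + u(20)) = 1/((2 - 1*(-9)) + 16) = 1/((2 + 9) + 16) = 1/(11 + 16) = 1/27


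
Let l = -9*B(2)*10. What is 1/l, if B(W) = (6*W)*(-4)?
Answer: 1/4320 ≈ 0.00023148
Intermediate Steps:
B(W) = -24*W
l = 4320 (l = -(-216)*2*10 = -9*(-48)*10 = 432*10 = 4320)
1/l = 1/4320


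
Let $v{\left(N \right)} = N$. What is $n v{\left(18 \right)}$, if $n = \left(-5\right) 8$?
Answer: $-720$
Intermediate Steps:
$n = -40$
$n v{\left(18 \right)} = \left(-40\right) 18 = -720$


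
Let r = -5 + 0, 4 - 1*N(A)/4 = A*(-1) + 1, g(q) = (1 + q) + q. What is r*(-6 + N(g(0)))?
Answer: -50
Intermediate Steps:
g(q) = 1 + 2*q
N(A) = 12 + 4*A (N(A) = 16 - 4*(A*(-1) + 1) = 16 - 4*(-A + 1) = 16 - 4*(1 - A) = 16 + (-4 + 4*A) = 12 + 4*A)
r = -5
r*(-6 + N(g(0))) = -5*(-6 + (12 + 4*(1 + 2*0))) = -5*(-6 + (12 + 4*(1 + 0))) = -5*(-6 + (12 + 4*1)) = -5*(-6 + (12 + 4)) = -5*(-6 + 16) = -5*10 = -50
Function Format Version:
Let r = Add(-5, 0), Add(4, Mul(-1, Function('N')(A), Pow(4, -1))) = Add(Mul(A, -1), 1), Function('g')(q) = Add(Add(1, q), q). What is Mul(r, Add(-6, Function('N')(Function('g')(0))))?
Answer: -50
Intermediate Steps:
Function('g')(q) = Add(1, Mul(2, q))
Function('N')(A) = Add(12, Mul(4, A)) (Function('N')(A) = Add(16, Mul(-4, Add(Mul(A, -1), 1))) = Add(16, Mul(-4, Add(Mul(-1, A), 1))) = Add(16, Mul(-4, Add(1, Mul(-1, A)))) = Add(16, Add(-4, Mul(4, A))) = Add(12, Mul(4, A)))
r = -5
Mul(r, Add(-6, Function('N')(Function('g')(0)))) = Mul(-5, Add(-6, Add(12, Mul(4, Add(1, Mul(2, 0)))))) = Mul(-5, Add(-6, Add(12, Mul(4, Add(1, 0))))) = Mul(-5, Add(-6, Add(12, Mul(4, 1)))) = Mul(-5, Add(-6, Add(12, 4))) = Mul(-5, Add(-6, 16)) = Mul(-5, 10) = -50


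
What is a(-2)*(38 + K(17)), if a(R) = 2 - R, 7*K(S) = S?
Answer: 1132/7 ≈ 161.71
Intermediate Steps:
K(S) = S/7
a(-2)*(38 + K(17)) = (2 - 1*(-2))*(38 + (⅐)*17) = (2 + 2)*(38 + 17/7) = 4*(283/7) = 1132/7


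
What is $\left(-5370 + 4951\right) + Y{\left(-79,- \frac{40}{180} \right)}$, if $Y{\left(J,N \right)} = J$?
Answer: $-498$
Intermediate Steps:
$\left(-5370 + 4951\right) + Y{\left(-79,- \frac{40}{180} \right)} = \left(-5370 + 4951\right) - 79 = -419 - 79 = -498$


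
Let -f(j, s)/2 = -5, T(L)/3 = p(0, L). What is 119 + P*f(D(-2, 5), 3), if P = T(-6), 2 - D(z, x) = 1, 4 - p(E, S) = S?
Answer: 419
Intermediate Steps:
p(E, S) = 4 - S
T(L) = 12 - 3*L (T(L) = 3*(4 - L) = 12 - 3*L)
D(z, x) = 1 (D(z, x) = 2 - 1*1 = 2 - 1 = 1)
f(j, s) = 10 (f(j, s) = -2*(-5) = 10)
P = 30 (P = 12 - 3*(-6) = 12 + 18 = 30)
119 + P*f(D(-2, 5), 3) = 119 + 30*10 = 119 + 300 = 419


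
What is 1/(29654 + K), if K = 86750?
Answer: 1/116404 ≈ 8.5908e-6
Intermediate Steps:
1/(29654 + K) = 1/(29654 + 86750) = 1/116404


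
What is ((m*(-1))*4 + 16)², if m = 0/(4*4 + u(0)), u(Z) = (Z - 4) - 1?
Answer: 256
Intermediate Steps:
u(Z) = -5 + Z (u(Z) = (-4 + Z) - 1 = -5 + Z)
m = 0 (m = 0/(4*4 + (-5 + 0)) = 0/(16 - 5) = 0/11 = 0*(1/11) = 0)
((m*(-1))*4 + 16)² = ((0*(-1))*4 + 16)² = (0*4 + 16)² = (0 + 16)² = 16² = 256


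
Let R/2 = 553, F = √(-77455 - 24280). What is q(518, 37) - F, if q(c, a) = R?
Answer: 1106 - I*√101735 ≈ 1106.0 - 318.96*I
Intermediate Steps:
F = I*√101735 (F = √(-101735) = I*√101735 ≈ 318.96*I)
R = 1106 (R = 2*553 = 1106)
q(c, a) = 1106
q(518, 37) - F = 1106 - I*√101735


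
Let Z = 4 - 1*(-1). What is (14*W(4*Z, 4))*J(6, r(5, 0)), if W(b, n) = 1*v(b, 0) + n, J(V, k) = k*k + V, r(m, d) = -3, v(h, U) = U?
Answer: 840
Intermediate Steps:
Z = 5 (Z = 4 + 1 = 5)
J(V, k) = V + k² (J(V, k) = k² + V = V + k²)
W(b, n) = n (W(b, n) = 1*0 + n = 0 + n = n)
(14*W(4*Z, 4))*J(6, r(5, 0)) = (14*4)*(6 + (-3)²) = 56*(6 + 9) = 56*15 = 840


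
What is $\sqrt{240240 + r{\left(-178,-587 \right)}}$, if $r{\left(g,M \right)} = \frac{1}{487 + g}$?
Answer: $\frac{\sqrt{22938355749}}{309} \approx 490.14$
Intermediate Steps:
$\sqrt{240240 + r{\left(-178,-587 \right)}} = \sqrt{240240 + \frac{1}{487 - 178}} = \sqrt{240240 + \frac{1}{309}} = \sqrt{\frac{74234161}{309}} = \frac{\sqrt{22938355749}}{309}$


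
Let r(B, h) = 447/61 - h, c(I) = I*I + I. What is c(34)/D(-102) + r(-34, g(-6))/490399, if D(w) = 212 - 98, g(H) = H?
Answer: 17799078046/1705117323 ≈ 10.439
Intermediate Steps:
c(I) = I + I² (c(I) = I² + I = I + I²)
D(w) = 114
r(B, h) = 447/61 - h (r(B, h) = 447*(1/61) - h = 447/61 - h)
c(34)/D(-102) + r(-34, g(-6))/490399 = (34*(1 + 34))/114 + (447/61 - 1*(-6))/490399 = (34*35)*(1/114) + (447/61 + 6)*(1/490399) = 1190*(1/114) + (813/61)*(1/490399) = 595/57 + 813/29914339 = 17799078046/1705117323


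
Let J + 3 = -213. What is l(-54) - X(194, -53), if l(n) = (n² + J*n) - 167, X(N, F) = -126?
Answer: 14539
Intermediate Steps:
J = -216 (J = -3 - 213 = -216)
l(n) = -167 + n² - 216*n (l(n) = (n² - 216*n) - 167 = -167 + n² - 216*n)
l(-54) - X(194, -53) = (-167 + (-54)² - 216*(-54)) - 1*(-126) = (-167 + 2916 + 11664) + 126 = 14413 + 126 = 14539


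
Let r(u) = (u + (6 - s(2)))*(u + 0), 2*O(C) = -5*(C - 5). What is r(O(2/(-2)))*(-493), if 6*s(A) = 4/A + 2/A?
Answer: -303195/2 ≈ -1.5160e+5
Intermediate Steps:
s(A) = 1/A (s(A) = (4/A + 2/A)/6 = (6/A)/6 = 1/A)
O(C) = 25/2 - 5*C/2 (O(C) = (-5*(C - 5))/2 = (-5*(-5 + C))/2 = (25 - 5*C)/2 = 25/2 - 5*C/2)
r(u) = u*(11/2 + u) (r(u) = (u + (6 - 1/2))*(u + 0) = (u + (6 - 1*½))*u = (u + (6 - ½))*u = (u + 11/2)*u = (11/2 + u)*u = u*(11/2 + u))
r(O(2/(-2)))*(-493) = ((25/2 - 5/(-2))*(11 + 2*(25/2 - 5/(-2)))/2)*(-493) = ((25/2 - 5*(-1)/2)*(11 + 2*(25/2 - 5*(-1)/2))/2)*(-493) = ((25/2 - 5/2*(-1))*(11 + 2*(25/2 - 5/2*(-1)))/2)*(-493) = ((25/2 + 5/2)*(11 + 2*(25/2 + 5/2))/2)*(-493) = ((½)*15*(11 + 2*15))*(-493) = ((½)*15*(11 + 30))*(-493) = ((½)*15*41)*(-493) = (615/2)*(-493) = -303195/2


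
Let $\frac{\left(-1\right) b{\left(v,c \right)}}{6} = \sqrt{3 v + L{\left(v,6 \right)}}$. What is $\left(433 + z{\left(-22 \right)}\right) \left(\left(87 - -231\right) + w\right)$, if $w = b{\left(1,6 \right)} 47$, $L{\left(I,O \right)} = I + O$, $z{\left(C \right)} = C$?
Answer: $130698 - 115902 \sqrt{10} \approx -2.3582 \cdot 10^{5}$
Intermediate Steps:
$b{\left(v,c \right)} = - 6 \sqrt{6 + 4 v}$ ($b{\left(v,c \right)} = - 6 \sqrt{3 v + \left(v + 6\right)} = - 6 \sqrt{3 v + \left(6 + v\right)} = - 6 \sqrt{6 + 4 v}$)
$w = - 282 \sqrt{10}$ ($w = - 6 \sqrt{6 + 4 \cdot 1} \cdot 47 = - 6 \sqrt{6 + 4} \cdot 47 = - 6 \sqrt{10} \cdot 47 = - 282 \sqrt{10} \approx -891.76$)
$\left(433 + z{\left(-22 \right)}\right) \left(\left(87 - -231\right) + w\right) = \left(433 - 22\right) \left(\left(87 - -231\right) - 282 \sqrt{10}\right) = 411 \left(\left(87 + 231\right) - 282 \sqrt{10}\right) = 411 \left(318 - 282 \sqrt{10}\right) = 130698 - 115902 \sqrt{10}$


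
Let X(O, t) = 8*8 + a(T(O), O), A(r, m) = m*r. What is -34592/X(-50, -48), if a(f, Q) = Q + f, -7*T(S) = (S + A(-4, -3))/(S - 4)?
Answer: -6537888/2627 ≈ -2488.7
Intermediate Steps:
T(S) = -(12 + S)/(7*(-4 + S)) (T(S) = -(S - 3*(-4))/(7*(S - 4)) = -(S + 12)/(7*(-4 + S)) = -(12 + S)/(7*(-4 + S)))
X(O, t) = 64 + O + (-12 - O)/(7*(-4 + O)) (X(O, t) = 8*8 + (O + (-12 - O)/(7*(-4 + O))) = 64 + (O + (-12 - O)/(7*(-4 + O))) = 64 + O + (-12 - O)/(7*(-4 + O)))
-34592/X(-50, -48) = -34592*7*(-4 - 50)/(-1804 + 7*(-50)**2 + 419*(-50)) = -34592*(-378/(-1804 + 7*2500 - 20950)) = -34592*(-378/(-1804 + 17500 - 20950)) = -34592/((1/7)*(-1/54)*(-5254)) = -34592/2627/189 = -34592*189/2627 = -6537888/2627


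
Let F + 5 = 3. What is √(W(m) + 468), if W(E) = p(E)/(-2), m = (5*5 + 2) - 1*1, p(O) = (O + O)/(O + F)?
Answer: √16809/6 ≈ 21.608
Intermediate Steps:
F = -2 (F = -5 + 3 = -2)
p(O) = 2*O/(-2 + O) (p(O) = (O + O)/(O - 2) = (2*O)/(-2 + O) = 2*O/(-2 + O))
m = 26 (m = (25 + 2) - 1 = 27 - 1 = 26)
W(E) = -E/(-2 + E) (W(E) = (2*E/(-2 + E))/(-2) = (2*E/(-2 + E))*(-½) = -E/(-2 + E))
√(W(m) + 468) = √(-1*26/(-2 + 26) + 468) = √(-1*26/24 + 468) = √(-1*26*1/24 + 468) = √(-13/12 + 468) = √(5603/12) = √16809/6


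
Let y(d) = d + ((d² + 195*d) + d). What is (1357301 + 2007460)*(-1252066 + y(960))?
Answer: -475595508306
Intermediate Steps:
y(d) = d² + 197*d (y(d) = d + (d² + 196*d) = d² + 197*d)
(1357301 + 2007460)*(-1252066 + y(960)) = (1357301 + 2007460)*(-1252066 + 960*(197 + 960)) = 3364761*(-1252066 + 960*1157) = 3364761*(-1252066 + 1110720) = 3364761*(-141346) = -475595508306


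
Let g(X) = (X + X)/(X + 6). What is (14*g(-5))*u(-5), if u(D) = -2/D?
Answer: -56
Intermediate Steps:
g(X) = 2*X/(6 + X) (g(X) = (2*X)/(6 + X) = 2*X/(6 + X))
(14*g(-5))*u(-5) = (14*(2*(-5)/(6 - 5)))*(-2/(-5)) = (14*(2*(-5)/1))*(-2*(-⅕)) = (14*(2*(-5)*1))*(⅖) = (14*(-10))*(⅖) = -140*⅖ = -56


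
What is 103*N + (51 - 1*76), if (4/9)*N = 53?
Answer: 49031/4 ≈ 12258.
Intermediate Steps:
N = 477/4 (N = (9/4)*53 = 477/4 ≈ 119.25)
103*N + (51 - 1*76) = 103*(477/4) + (51 - 1*76) = 49131/4 + (51 - 76) = 49131/4 - 25 = 49031/4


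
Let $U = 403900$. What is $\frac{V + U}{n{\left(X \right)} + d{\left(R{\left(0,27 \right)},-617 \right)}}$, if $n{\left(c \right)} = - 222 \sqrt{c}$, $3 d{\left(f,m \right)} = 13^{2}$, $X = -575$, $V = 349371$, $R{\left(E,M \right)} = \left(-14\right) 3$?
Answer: $\frac{381908397}{255073261} + \frac{7525177290 i \sqrt{23}}{255073261} \approx 1.4972 + 141.49 i$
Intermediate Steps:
$R{\left(E,M \right)} = -42$
$d{\left(f,m \right)} = \frac{169}{3}$ ($d{\left(f,m \right)} = \frac{13^{2}}{3} = \frac{1}{3} \cdot 169 = \frac{169}{3}$)
$\frac{V + U}{n{\left(X \right)} + d{\left(R{\left(0,27 \right)},-617 \right)}} = \frac{349371 + 403900}{- 222 \sqrt{-575} + \frac{169}{3}} = \frac{753271}{- 222 \cdot 5 i \sqrt{23} + \frac{169}{3}} = \frac{753271}{- 1110 i \sqrt{23} + \frac{169}{3}} = \frac{753271}{\frac{169}{3} - 1110 i \sqrt{23}}$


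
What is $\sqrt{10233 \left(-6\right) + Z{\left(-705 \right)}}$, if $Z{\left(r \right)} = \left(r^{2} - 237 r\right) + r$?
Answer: $\sqrt{602007} \approx 775.89$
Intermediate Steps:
$Z{\left(r \right)} = r^{2} - 236 r$
$\sqrt{10233 \left(-6\right) + Z{\left(-705 \right)}} = \sqrt{10233 \left(-6\right) - 705 \left(-236 - 705\right)} = \sqrt{-61398 - -663405} = \sqrt{-61398 + 663405} = \sqrt{602007}$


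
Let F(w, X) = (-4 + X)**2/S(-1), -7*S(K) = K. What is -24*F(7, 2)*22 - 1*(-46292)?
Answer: 31508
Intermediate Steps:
S(K) = -K/7
F(w, X) = 7*(-4 + X)**2 (F(w, X) = (-4 + X)**2/((-1/7*(-1))) = (-4 + X)**2/(1/7) = (-4 + X)**2*7 = 7*(-4 + X)**2)
-24*F(7, 2)*22 - 1*(-46292) = -168*(-4 + 2)**2*22 - 1*(-46292) = -168*(-2)**2*22 + 46292 = -168*4*22 + 46292 = -24*28*22 + 46292 = -672*22 + 46292 = -14784 + 46292 = 31508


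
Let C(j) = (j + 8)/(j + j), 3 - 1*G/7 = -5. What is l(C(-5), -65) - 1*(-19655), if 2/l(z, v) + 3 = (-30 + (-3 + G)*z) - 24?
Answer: 14328475/729 ≈ 19655.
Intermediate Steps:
G = 56 (G = 21 - 7*(-5) = 21 + 35 = 56)
C(j) = (8 + j)/(2*j) (C(j) = (8 + j)/((2*j)) = (8 + j)*(1/(2*j)) = (8 + j)/(2*j))
l(z, v) = 2/(-57 + 53*z) (l(z, v) = 2/(-3 + ((-30 + (-3 + 56)*z) - 24)) = 2/(-3 + ((-30 + 53*z) - 24)) = 2/(-3 + (-54 + 53*z)) = 2/(-57 + 53*z))
l(C(-5), -65) - 1*(-19655) = 2/(-57 + 53*((½)*(8 - 5)/(-5))) - 1*(-19655) = 2/(-57 + 53*((½)*(-⅕)*3)) + 19655 = 2/(-57 + 53*(-3/10)) + 19655 = 2/(-57 - 159/10) + 19655 = 2/(-729/10) + 19655 = 2*(-10/729) + 19655 = -20/729 + 19655 = 14328475/729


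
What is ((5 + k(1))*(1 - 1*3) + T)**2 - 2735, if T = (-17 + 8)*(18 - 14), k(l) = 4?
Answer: 181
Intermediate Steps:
T = -36 (T = -9*4 = -36)
((5 + k(1))*(1 - 1*3) + T)**2 - 2735 = ((5 + 4)*(1 - 1*3) - 36)**2 - 2735 = (9*(1 - 3) - 36)**2 - 2735 = (9*(-2) - 36)**2 - 2735 = (-18 - 36)**2 - 2735 = (-54)**2 - 2735 = 2916 - 2735 = 181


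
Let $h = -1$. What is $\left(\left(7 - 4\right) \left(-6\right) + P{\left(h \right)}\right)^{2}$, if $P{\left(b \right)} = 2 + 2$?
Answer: $196$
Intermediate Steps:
$P{\left(b \right)} = 4$
$\left(\left(7 - 4\right) \left(-6\right) + P{\left(h \right)}\right)^{2} = \left(\left(7 - 4\right) \left(-6\right) + 4\right)^{2} = \left(3 \left(-6\right) + 4\right)^{2} = \left(-18 + 4\right)^{2} = \left(-14\right)^{2} = 196$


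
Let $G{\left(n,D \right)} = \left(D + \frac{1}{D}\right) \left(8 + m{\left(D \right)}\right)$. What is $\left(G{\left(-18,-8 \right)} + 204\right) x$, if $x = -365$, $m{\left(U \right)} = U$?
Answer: $-74460$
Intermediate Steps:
$G{\left(n,D \right)} = \left(8 + D\right) \left(D + \frac{1}{D}\right)$ ($G{\left(n,D \right)} = \left(D + \frac{1}{D}\right) \left(8 + D\right) = \left(8 + D\right) \left(D + \frac{1}{D}\right)$)
$\left(G{\left(-18,-8 \right)} + 204\right) x = \left(\frac{8 - 8 + \left(-8\right)^{2} \left(8 - 8\right)}{-8} + 204\right) \left(-365\right) = \left(- \frac{8 - 8 + 64 \cdot 0}{8} + 204\right) \left(-365\right) = \left(- \frac{8 - 8 + 0}{8} + 204\right) \left(-365\right) = \left(\left(- \frac{1}{8}\right) 0 + 204\right) \left(-365\right) = \left(0 + 204\right) \left(-365\right) = 204 \left(-365\right) = -74460$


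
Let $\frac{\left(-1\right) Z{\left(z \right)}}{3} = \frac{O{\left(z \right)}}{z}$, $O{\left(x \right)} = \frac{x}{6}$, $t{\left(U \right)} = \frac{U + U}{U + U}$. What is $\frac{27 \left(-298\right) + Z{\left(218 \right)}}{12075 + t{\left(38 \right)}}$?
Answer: $- \frac{16093}{24152} \approx -0.66632$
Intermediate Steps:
$t{\left(U \right)} = 1$ ($t{\left(U \right)} = \frac{2 U}{2 U} = 2 U \frac{1}{2 U} = 1$)
$O{\left(x \right)} = \frac{x}{6}$ ($O{\left(x \right)} = x \frac{1}{6} = \frac{x}{6}$)
$Z{\left(z \right)} = - \frac{1}{2}$ ($Z{\left(z \right)} = - 3 \frac{\frac{1}{6} z}{z} = \left(-3\right) \frac{1}{6} = - \frac{1}{2}$)
$\frac{27 \left(-298\right) + Z{\left(218 \right)}}{12075 + t{\left(38 \right)}} = \frac{27 \left(-298\right) - \frac{1}{2}}{12075 + 1} = \frac{-8046 - \frac{1}{2}}{12076} = \left(- \frac{16093}{2}\right) \frac{1}{12076} = - \frac{16093}{24152}$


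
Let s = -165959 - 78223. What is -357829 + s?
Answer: -602011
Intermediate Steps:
s = -244182
-357829 + s = -357829 - 244182 = -602011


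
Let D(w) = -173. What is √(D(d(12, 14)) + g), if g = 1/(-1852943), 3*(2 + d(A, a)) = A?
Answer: 2*I*√148494453637255/1852943 ≈ 13.153*I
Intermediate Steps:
d(A, a) = -2 + A/3
g = -1/1852943 ≈ -5.3968e-7
√(D(d(12, 14)) + g) = √(-173 - 1/1852943) = √(-320559140/1852943) = 2*I*√148494453637255/1852943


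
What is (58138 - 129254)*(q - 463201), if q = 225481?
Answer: 16905695520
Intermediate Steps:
(58138 - 129254)*(q - 463201) = (58138 - 129254)*(225481 - 463201) = -71116*(-237720) = 16905695520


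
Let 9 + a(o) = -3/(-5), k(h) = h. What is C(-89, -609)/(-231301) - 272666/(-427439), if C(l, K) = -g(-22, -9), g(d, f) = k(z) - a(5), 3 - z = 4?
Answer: 315355407573/494335340695 ≈ 0.63794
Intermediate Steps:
z = -1 (z = 3 - 1*4 = 3 - 4 = -1)
a(o) = -42/5 (a(o) = -9 - 3/(-5) = -9 - 3*(-1/5) = -9 + 3/5 = -42/5)
g(d, f) = 37/5 (g(d, f) = -1 - 1*(-42/5) = -1 + 42/5 = 37/5)
C(l, K) = -37/5 (C(l, K) = -1*37/5 = -37/5)
C(-89, -609)/(-231301) - 272666/(-427439) = -37/5/(-231301) - 272666/(-427439) = -37/5*(-1/231301) - 272666*(-1/427439) = 37/1156505 + 272666/427439 = 315355407573/494335340695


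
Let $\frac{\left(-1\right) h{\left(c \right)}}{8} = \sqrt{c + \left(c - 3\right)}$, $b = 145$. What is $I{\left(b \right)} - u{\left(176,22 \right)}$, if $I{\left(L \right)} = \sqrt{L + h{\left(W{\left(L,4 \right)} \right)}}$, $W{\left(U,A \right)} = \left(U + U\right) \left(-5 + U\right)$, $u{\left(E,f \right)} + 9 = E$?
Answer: $-167 + \sqrt{145 - 8 \sqrt{81197}} \approx -167.0 + 46.202 i$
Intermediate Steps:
$u{\left(E,f \right)} = -9 + E$
$W{\left(U,A \right)} = 2 U \left(-5 + U\right)$
$h{\left(c \right)} = - 8 \sqrt{-3 + 2 c}$ ($h{\left(c \right)} = - 8 \sqrt{c + \left(c - 3\right)} = - 8 \sqrt{c + \left(-3 + c\right)} = - 8 \sqrt{-3 + 2 c}$)
$I{\left(L \right)} = \sqrt{L - 8 \sqrt{-3 + 4 L \left(-5 + L\right)}}$ ($I{\left(L \right)} = \sqrt{L - 8 \sqrt{-3 + 2 \cdot 2 L \left(-5 + L\right)}} = \sqrt{L - 8 \sqrt{-3 + 4 L \left(-5 + L\right)}}$)
$I{\left(b \right)} - u{\left(176,22 \right)} = \sqrt{145 - 8 \sqrt{-3 + 4 \cdot 145 \left(-5 + 145\right)}} - \left(-9 + 176\right) = \sqrt{145 - 8 \sqrt{-3 + 4 \cdot 145 \cdot 140}} - 167 = \sqrt{145 - 8 \sqrt{-3 + 81200}} - 167 = \sqrt{145 - 8 \sqrt{81197}} - 167 = -167 + \sqrt{145 - 8 \sqrt{81197}}$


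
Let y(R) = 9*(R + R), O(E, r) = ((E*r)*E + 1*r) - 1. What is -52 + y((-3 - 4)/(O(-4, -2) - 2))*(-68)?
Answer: -10492/37 ≈ -283.57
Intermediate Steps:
O(E, r) = -1 + r + r*E² (O(E, r) = (r*E² + r) - 1 = (r + r*E²) - 1 = -1 + r + r*E²)
y(R) = 18*R (y(R) = 9*(2*R) = 18*R)
-52 + y((-3 - 4)/(O(-4, -2) - 2))*(-68) = -52 + (18*((-3 - 4)/((-1 - 2 - 2*(-4)²) - 2)))*(-68) = -52 + (18*(-7/((-1 - 2 - 2*16) - 2)))*(-68) = -52 + (18*(-7/((-1 - 2 - 32) - 2)))*(-68) = -52 + (18*(-7/(-35 - 2)))*(-68) = -52 + (18*(-7/(-37)))*(-68) = -52 + (18*(-7*(-1/37)))*(-68) = -52 + (18*(7/37))*(-68) = -52 + (126/37)*(-68) = -52 - 8568/37 = -10492/37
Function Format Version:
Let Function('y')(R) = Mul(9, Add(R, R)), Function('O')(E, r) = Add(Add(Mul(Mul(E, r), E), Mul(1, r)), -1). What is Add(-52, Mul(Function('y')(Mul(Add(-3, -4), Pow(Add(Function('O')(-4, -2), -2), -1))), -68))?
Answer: Rational(-10492, 37) ≈ -283.57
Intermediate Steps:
Function('O')(E, r) = Add(-1, r, Mul(r, Pow(E, 2))) (Function('O')(E, r) = Add(Add(Mul(r, Pow(E, 2)), r), -1) = Add(Add(r, Mul(r, Pow(E, 2))), -1) = Add(-1, r, Mul(r, Pow(E, 2))))
Function('y')(R) = Mul(18, R) (Function('y')(R) = Mul(9, Mul(2, R)) = Mul(18, R))
Add(-52, Mul(Function('y')(Mul(Add(-3, -4), Pow(Add(Function('O')(-4, -2), -2), -1))), -68)) = Add(-52, Mul(Mul(18, Mul(Add(-3, -4), Pow(Add(Add(-1, -2, Mul(-2, Pow(-4, 2))), -2), -1))), -68)) = Add(-52, Mul(Mul(18, Mul(-7, Pow(Add(Add(-1, -2, Mul(-2, 16)), -2), -1))), -68)) = Add(-52, Mul(Mul(18, Mul(-7, Pow(Add(Add(-1, -2, -32), -2), -1))), -68)) = Add(-52, Mul(Mul(18, Mul(-7, Pow(Add(-35, -2), -1))), -68)) = Add(-52, Mul(Mul(18, Mul(-7, Pow(-37, -1))), -68)) = Add(-52, Mul(Mul(18, Mul(-7, Rational(-1, 37))), -68)) = Add(-52, Mul(Mul(18, Rational(7, 37)), -68)) = Add(-52, Mul(Rational(126, 37), -68)) = Add(-52, Rational(-8568, 37)) = Rational(-10492, 37)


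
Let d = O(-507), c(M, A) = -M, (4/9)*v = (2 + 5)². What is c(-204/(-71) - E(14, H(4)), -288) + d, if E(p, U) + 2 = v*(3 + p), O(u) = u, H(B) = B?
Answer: 386915/284 ≈ 1362.4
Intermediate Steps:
v = 441/4 (v = 9*(2 + 5)²/4 = (9/4)*7² = (9/4)*49 = 441/4 ≈ 110.25)
E(p, U) = 1315/4 + 441*p/4 (E(p, U) = -2 + 441*(3 + p)/4 = -2 + (1323/4 + 441*p/4) = 1315/4 + 441*p/4)
d = -507
c(-204/(-71) - E(14, H(4)), -288) + d = -(-204/(-71) - (1315/4 + (441/4)*14)) - 507 = -(-204*(-1/71) - (1315/4 + 3087/2)) - 507 = -(204/71 - 1*7489/4) - 507 = -(204/71 - 7489/4) - 507 = -1*(-530903/284) - 507 = 530903/284 - 507 = 386915/284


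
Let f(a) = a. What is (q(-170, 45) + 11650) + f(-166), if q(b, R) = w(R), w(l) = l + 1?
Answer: 11530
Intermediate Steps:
w(l) = 1 + l
q(b, R) = 1 + R
(q(-170, 45) + 11650) + f(-166) = ((1 + 45) + 11650) - 166 = (46 + 11650) - 166 = 11696 - 166 = 11530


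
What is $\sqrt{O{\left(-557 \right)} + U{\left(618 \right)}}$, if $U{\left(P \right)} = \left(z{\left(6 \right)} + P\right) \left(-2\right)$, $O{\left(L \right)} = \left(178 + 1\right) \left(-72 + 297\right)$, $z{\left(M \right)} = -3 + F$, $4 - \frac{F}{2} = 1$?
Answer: $3 \sqrt{4337} \approx 197.57$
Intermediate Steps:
$F = 6$ ($F = 8 - 2 = 6$)
$z{\left(M \right)} = 3$ ($z{\left(M \right)} = -3 + 6 = 3$)
$O{\left(L \right)} = 40275$ ($O{\left(L \right)} = 179 \cdot 225 = 40275$)
$U{\left(P \right)} = -6 - 2 P$ ($U{\left(P \right)} = \left(3 + P\right) \left(-2\right) = -6 - 2 P$)
$\sqrt{O{\left(-557 \right)} + U{\left(618 \right)}} = \sqrt{40275 - 1242} = \sqrt{39033} = 3 \sqrt{4337}$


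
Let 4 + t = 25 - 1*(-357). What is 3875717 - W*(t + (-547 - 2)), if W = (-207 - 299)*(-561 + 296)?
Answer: 26805107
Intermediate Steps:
t = 378 (t = -4 + (25 - 1*(-357)) = -4 + (25 + 357) = -4 + 382 = 378)
W = 134090 (W = -506*(-265) = 134090)
3875717 - W*(t + (-547 - 2)) = 3875717 - 134090*(378 + (-547 - 2)) = 3875717 - 134090*(378 - 549) = 3875717 - 134090*(-171) = 3875717 - 1*(-22929390) = 3875717 + 22929390 = 26805107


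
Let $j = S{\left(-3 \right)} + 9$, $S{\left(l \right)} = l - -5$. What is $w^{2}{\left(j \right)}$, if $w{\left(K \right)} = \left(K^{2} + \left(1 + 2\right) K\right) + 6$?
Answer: $25600$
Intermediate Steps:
$S{\left(l \right)} = 5 + l$ ($S{\left(l \right)} = l + 5 = 5 + l$)
$j = 11$ ($j = \left(5 - 3\right) + 9 = 2 + 9 = 11$)
$w{\left(K \right)} = 6 + K^{2} + 3 K$ ($w{\left(K \right)} = \left(K^{2} + 3 K\right) + 6 = 6 + K^{2} + 3 K$)
$w^{2}{\left(j \right)} = \left(6 + 11^{2} + 3 \cdot 11\right)^{2} = \left(6 + 121 + 33\right)^{2} = 160^{2} = 25600$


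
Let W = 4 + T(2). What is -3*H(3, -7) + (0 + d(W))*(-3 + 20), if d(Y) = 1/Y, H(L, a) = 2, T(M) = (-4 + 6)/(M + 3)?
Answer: -47/22 ≈ -2.1364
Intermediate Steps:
T(M) = 2/(3 + M)
W = 22/5 (W = 4 + 2/(3 + 2) = 4 + 2/5 = 4 + 2*(⅕) = 4 + ⅖ = 22/5 ≈ 4.4000)
-3*H(3, -7) + (0 + d(W))*(-3 + 20) = -3*2 + (0 + 1/(22/5))*(-3 + 20) = -6 + (0 + 5/22)*17 = -6 + (5/22)*17 = -6 + 85/22 = -47/22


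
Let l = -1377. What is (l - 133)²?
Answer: 2280100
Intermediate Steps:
(l - 133)² = (-1377 - 133)² = (-1510)² = 2280100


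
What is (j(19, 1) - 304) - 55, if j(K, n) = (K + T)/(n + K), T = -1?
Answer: -3581/10 ≈ -358.10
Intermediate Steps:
j(K, n) = (-1 + K)/(K + n) (j(K, n) = (K - 1)/(n + K) = (-1 + K)/(K + n))
(j(19, 1) - 304) - 55 = ((-1 + 19)/(19 + 1) - 304) - 55 = (18/20 - 304) - 55 = ((1/20)*18 - 304) - 55 = (9/10 - 304) - 55 = -3031/10 - 55 = -3581/10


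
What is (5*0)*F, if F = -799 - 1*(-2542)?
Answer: 0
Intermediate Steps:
F = 1743 (F = -799 + 2542 = 1743)
(5*0)*F = (5*0)*1743 = 0*1743 = 0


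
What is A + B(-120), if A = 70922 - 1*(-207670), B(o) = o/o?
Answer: 278593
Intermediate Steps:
B(o) = 1
A = 278592 (A = 70922 + 207670 = 278592)
A + B(-120) = 278592 + 1 = 278593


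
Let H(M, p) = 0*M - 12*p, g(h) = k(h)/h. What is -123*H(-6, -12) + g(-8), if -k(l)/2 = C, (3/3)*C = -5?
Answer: -70853/4 ≈ -17713.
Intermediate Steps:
C = -5
k(l) = 10 (k(l) = -2*(-5) = 10)
g(h) = 10/h
H(M, p) = -12*p (H(M, p) = 0 - 12*p = -12*p)
-123*H(-6, -12) + g(-8) = -(-1476)*(-12) + 10/(-8) = -123*144 + 10*(-1/8) = -17712 - 5/4 = -70853/4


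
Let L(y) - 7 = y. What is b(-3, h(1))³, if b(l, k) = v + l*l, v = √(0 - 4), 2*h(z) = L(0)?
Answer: 621 + 478*I ≈ 621.0 + 478.0*I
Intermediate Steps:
L(y) = 7 + y
h(z) = 7/2 (h(z) = (7 + 0)/2 = (½)*7 = 7/2)
v = 2*I (v = √(-4) = 2*I ≈ 2.0*I)
b(l, k) = l² + 2*I (b(l, k) = 2*I + l*l = 2*I + l² = l² + 2*I)
b(-3, h(1))³ = ((-3)² + 2*I)³ = (9 + 2*I)³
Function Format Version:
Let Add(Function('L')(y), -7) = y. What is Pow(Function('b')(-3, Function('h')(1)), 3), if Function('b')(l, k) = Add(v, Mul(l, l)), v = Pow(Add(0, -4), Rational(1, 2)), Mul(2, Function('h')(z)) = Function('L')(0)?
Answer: Add(621, Mul(478, I)) ≈ Add(621.00, Mul(478.00, I))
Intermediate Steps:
Function('L')(y) = Add(7, y)
Function('h')(z) = Rational(7, 2) (Function('h')(z) = Mul(Rational(1, 2), Add(7, 0)) = Mul(Rational(1, 2), 7) = Rational(7, 2))
v = Mul(2, I) (v = Pow(-4, Rational(1, 2)) = Mul(2, I) ≈ Mul(2.0000, I))
Function('b')(l, k) = Add(Pow(l, 2), Mul(2, I)) (Function('b')(l, k) = Add(Mul(2, I), Mul(l, l)) = Add(Mul(2, I), Pow(l, 2)) = Add(Pow(l, 2), Mul(2, I)))
Pow(Function('b')(-3, Function('h')(1)), 3) = Pow(Add(Pow(-3, 2), Mul(2, I)), 3) = Pow(Add(9, Mul(2, I)), 3)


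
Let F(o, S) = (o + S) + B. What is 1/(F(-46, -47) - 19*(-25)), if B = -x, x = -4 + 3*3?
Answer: 1/377 ≈ 0.0026525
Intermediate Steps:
x = 5 (x = -4 + 9 = 5)
B = -5 (B = -1*5 = -5)
F(o, S) = -5 + S + o (F(o, S) = (o + S) - 5 = (S + o) - 5 = -5 + S + o)
1/(F(-46, -47) - 19*(-25)) = 1/((-5 - 47 - 46) - 19*(-25)) = 1/(-98 + 475) = 1/377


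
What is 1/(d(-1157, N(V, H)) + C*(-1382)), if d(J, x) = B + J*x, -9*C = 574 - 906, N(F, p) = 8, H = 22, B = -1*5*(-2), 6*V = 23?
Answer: -9/542038 ≈ -1.6604e-5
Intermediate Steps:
V = 23/6 (V = (1/6)*23 = 23/6 ≈ 3.8333)
B = 10 (B = -5*(-2) = 10)
C = 332/9 (C = -(574 - 906)/9 = -1/9*(-332) = 332/9 ≈ 36.889)
d(J, x) = 10 + J*x
1/(d(-1157, N(V, H)) + C*(-1382)) = 1/((10 - 1157*8) + (332/9)*(-1382)) = 1/((10 - 9256) - 458824/9) = 1/(-9246 - 458824/9) = 1/(-542038/9) = -9/542038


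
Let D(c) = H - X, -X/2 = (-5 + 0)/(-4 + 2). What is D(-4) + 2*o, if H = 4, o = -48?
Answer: -87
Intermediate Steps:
X = -5 (X = -2*(-5 + 0)/(-4 + 2) = -(-10)/(-2) = -(-10)*(-1)/2 = -2*5/2 = -5)
D(c) = 9 (D(c) = 4 - 1*(-5) = 4 + 5 = 9)
D(-4) + 2*o = 9 + 2*(-48) = 9 - 96 = -87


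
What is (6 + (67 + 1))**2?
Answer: 5476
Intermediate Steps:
(6 + (67 + 1))**2 = (6 + 68)**2 = 74**2 = 5476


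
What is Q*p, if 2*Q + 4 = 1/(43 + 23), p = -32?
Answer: 2104/33 ≈ 63.758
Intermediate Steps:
Q = -263/132 (Q = -2 + 1/(2*(43 + 23)) = -2 + (½)/66 = -2 + (½)*(1/66) = -2 + 1/132 = -263/132 ≈ -1.9924)
Q*p = -263/132*(-32) = 2104/33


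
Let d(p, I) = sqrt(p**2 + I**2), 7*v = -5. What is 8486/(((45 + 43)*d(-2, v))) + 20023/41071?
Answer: 20023/41071 + 29701*sqrt(221)/9724 ≈ 45.894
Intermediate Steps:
v = -5/7 (v = (1/7)*(-5) = -5/7 ≈ -0.71429)
d(p, I) = sqrt(I**2 + p**2)
8486/(((45 + 43)*d(-2, v))) + 20023/41071 = 8486/(((45 + 43)*sqrt((-5/7)**2 + (-2)**2))) + 20023/41071 = 8486/((88*sqrt(25/49 + 4))) + 20023*(1/41071) = 8486/((88*sqrt(221/49))) + 20023/41071 = 8486/((88*(sqrt(221)/7))) + 20023/41071 = 8486/((88*sqrt(221)/7)) + 20023/41071 = 8486*(7*sqrt(221)/19448) + 20023/41071 = 29701*sqrt(221)/9724 + 20023/41071 = 20023/41071 + 29701*sqrt(221)/9724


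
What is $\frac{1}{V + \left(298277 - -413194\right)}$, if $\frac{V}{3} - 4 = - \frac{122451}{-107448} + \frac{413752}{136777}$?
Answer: $\frac{4898805032}{3485477705887779} \approx 1.4055 \cdot 10^{-6}$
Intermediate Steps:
$V = \frac{119990965707}{4898805032}$ ($V = 12 + 3 \left(- \frac{122451}{-107448} + \frac{413752}{136777}\right) = 12 + 3 \left(\left(-122451\right) \left(- \frac{1}{107448}\right) + 413752 \cdot \frac{1}{136777}\right) = 12 + 3 \left(\frac{40817}{35816} + \frac{413752}{136777}\right) = 12 + 3 \cdot \frac{20401768441}{4898805032} = 12 + \frac{61205305323}{4898805032} = \frac{119990965707}{4898805032} \approx 24.494$)
$\frac{1}{V + \left(298277 - -413194\right)} = \frac{1}{\frac{119990965707}{4898805032} + \left(298277 - -413194\right)} = \frac{1}{\frac{119990965707}{4898805032} + \left(298277 + 413194\right)} = \frac{1}{\frac{119990965707}{4898805032} + 711471} = \frac{1}{\frac{3485477705887779}{4898805032}} = \frac{4898805032}{3485477705887779}$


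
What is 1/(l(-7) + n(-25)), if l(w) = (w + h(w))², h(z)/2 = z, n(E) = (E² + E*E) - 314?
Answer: 1/1377 ≈ 0.00072622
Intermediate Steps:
n(E) = -314 + 2*E² (n(E) = (E² + E²) - 314 = 2*E² - 314 = -314 + 2*E²)
h(z) = 2*z
l(w) = 9*w² (l(w) = (w + 2*w)² = (3*w)² = 9*w²)
1/(l(-7) + n(-25)) = 1/(9*(-7)² + (-314 + 2*(-25)²)) = 1/(9*49 + (-314 + 2*625)) = 1/(441 + (-314 + 1250)) = 1/(441 + 936) = 1/1377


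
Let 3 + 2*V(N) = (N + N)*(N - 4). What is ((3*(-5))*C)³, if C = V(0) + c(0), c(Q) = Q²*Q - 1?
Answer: 421875/8 ≈ 52734.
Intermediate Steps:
c(Q) = -1 + Q³ (c(Q) = Q³ - 1 = -1 + Q³)
V(N) = -3/2 + N*(-4 + N) (V(N) = -3/2 + ((N + N)*(N - 4))/2 = -3/2 + ((2*N)*(-4 + N))/2 = -3/2 + (2*N*(-4 + N))/2 = -3/2 + N*(-4 + N))
C = -5/2 (C = (-3/2 + 0² - 4*0) + (-1 + 0³) = (-3/2 + 0 + 0) + (-1 + 0) = -3/2 - 1 = -5/2 ≈ -2.5000)
((3*(-5))*C)³ = ((3*(-5))*(-5/2))³ = (-15*(-5/2))³ = (75/2)³ = 421875/8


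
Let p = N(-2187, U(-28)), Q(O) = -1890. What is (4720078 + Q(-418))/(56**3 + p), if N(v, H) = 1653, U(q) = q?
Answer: 4718188/177269 ≈ 26.616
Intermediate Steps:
p = 1653
(4720078 + Q(-418))/(56**3 + p) = (4720078 - 1890)/(56**3 + 1653) = 4718188/(175616 + 1653) = 4718188/177269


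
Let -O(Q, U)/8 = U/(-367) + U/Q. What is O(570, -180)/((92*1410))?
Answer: -406/37689065 ≈ -1.0772e-5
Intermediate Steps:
O(Q, U) = 8*U/367 - 8*U/Q (O(Q, U) = -8*(U/(-367) + U/Q) = -8*(U*(-1/367) + U/Q) = -8*(-U/367 + U/Q) = 8*U/367 - 8*U/Q)
O(570, -180)/((92*1410)) = ((8/367)*(-180)*(-367 + 570)/570)/((92*1410)) = ((8/367)*(-180)*(1/570)*203)/129720 = -9744/6973*1/129720 = -406/37689065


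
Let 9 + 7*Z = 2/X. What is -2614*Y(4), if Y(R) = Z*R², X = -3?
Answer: 1212896/21 ≈ 57757.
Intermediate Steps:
Z = -29/21 (Z = -9/7 + (2/(-3))/7 = -9/7 + (2*(-⅓))/7 = -9/7 + (⅐)*(-⅔) = -9/7 - 2/21 = -29/21 ≈ -1.3810)
Y(R) = -29*R²/21
-2614*Y(4) = -(-75806)*4²/21 = -(-75806)*16/21 = -2614*(-464/21) = 1212896/21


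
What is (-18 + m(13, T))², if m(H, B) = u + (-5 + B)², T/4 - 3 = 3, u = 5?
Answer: 121104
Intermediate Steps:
T = 24 (T = 12 + 4*3 = 12 + 12 = 24)
m(H, B) = 5 + (-5 + B)²
(-18 + m(13, T))² = (-18 + (5 + (-5 + 24)²))² = (-18 + (5 + 19²))² = (-18 + (5 + 361))² = (-18 + 366)² = 348² = 121104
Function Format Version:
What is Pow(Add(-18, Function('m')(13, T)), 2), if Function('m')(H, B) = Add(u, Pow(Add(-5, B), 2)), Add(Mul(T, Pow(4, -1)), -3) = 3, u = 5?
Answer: 121104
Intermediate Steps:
T = 24 (T = Add(12, Mul(4, 3)) = Add(12, 12) = 24)
Function('m')(H, B) = Add(5, Pow(Add(-5, B), 2))
Pow(Add(-18, Function('m')(13, T)), 2) = Pow(Add(-18, Add(5, Pow(Add(-5, 24), 2))), 2) = Pow(Add(-18, Add(5, Pow(19, 2))), 2) = Pow(Add(-18, Add(5, 361)), 2) = Pow(Add(-18, 366), 2) = Pow(348, 2) = 121104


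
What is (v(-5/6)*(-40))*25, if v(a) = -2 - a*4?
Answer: -4000/3 ≈ -1333.3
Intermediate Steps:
v(a) = -2 - 4*a
(v(-5/6)*(-40))*25 = ((-2 - (-20)/6)*(-40))*25 = ((-2 - 4*(-⅚))*(-40))*25 = ((-2 + 10/3)*(-40))*25 = ((4/3)*(-40))*25 = -160/3*25 = -4000/3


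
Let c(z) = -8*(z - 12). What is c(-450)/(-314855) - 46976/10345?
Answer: -593154544/130286999 ≈ -4.5527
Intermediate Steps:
c(z) = 96 - 8*z (c(z) = -8*(-12 + z) = 96 - 8*z)
c(-450)/(-314855) - 46976/10345 = (96 - 8*(-450))/(-314855) - 46976/10345 = (96 + 3600)*(-1/314855) - 46976*1/10345 = 3696*(-1/314855) - 46976/10345 = -3696/314855 - 46976/10345 = -593154544/130286999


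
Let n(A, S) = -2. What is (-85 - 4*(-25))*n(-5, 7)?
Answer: -30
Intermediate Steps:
(-85 - 4*(-25))*n(-5, 7) = (-85 - 4*(-25))*(-2) = (-85 + 100)*(-2) = 15*(-2) = -30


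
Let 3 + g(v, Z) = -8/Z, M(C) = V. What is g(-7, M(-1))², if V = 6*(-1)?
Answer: 25/9 ≈ 2.7778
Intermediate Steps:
V = -6
M(C) = -6
g(v, Z) = -3 - 8/Z
g(-7, M(-1))² = (-3 - 8/(-6))² = (-3 - 8*(-⅙))² = (-3 + 4/3)² = (-5/3)² = 25/9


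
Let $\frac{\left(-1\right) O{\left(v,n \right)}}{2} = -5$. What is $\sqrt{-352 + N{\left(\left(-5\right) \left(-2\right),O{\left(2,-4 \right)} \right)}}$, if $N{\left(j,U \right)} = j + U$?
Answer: $2 i \sqrt{83} \approx 18.221 i$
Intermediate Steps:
$O{\left(v,n \right)} = 10$ ($O{\left(v,n \right)} = \left(-2\right) \left(-5\right) = 10$)
$N{\left(j,U \right)} = U + j$
$\sqrt{-352 + N{\left(\left(-5\right) \left(-2\right),O{\left(2,-4 \right)} \right)}} = \sqrt{-352 + \left(10 - -10\right)} = \sqrt{-352 + \left(10 + 10\right)} = \sqrt{-352 + 20} = \sqrt{-332} = 2 i \sqrt{83}$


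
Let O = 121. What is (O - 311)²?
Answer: 36100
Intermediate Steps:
(O - 311)² = (121 - 311)² = (-190)² = 36100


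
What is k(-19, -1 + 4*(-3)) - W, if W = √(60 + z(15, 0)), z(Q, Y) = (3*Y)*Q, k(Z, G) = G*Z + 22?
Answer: 269 - 2*√15 ≈ 261.25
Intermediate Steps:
k(Z, G) = 22 + G*Z
z(Q, Y) = 3*Q*Y
W = 2*√15 (W = √(60 + 3*15*0) = √(60 + 0) = √60 = 2*√15 ≈ 7.7460)
k(-19, -1 + 4*(-3)) - W = (22 + (-1 + 4*(-3))*(-19)) - 2*√15 = (22 + (-1 - 12)*(-19)) - 2*√15 = (22 - 13*(-19)) - 2*√15 = (22 + 247) - 2*√15 = 269 - 2*√15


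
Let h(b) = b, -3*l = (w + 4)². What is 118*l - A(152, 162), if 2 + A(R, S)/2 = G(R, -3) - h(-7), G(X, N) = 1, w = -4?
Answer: -12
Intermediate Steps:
l = 0 (l = -(-4 + 4)²/3 = -⅓*0² = -⅓*0 = 0)
A(R, S) = 12 (A(R, S) = -4 + 2*(1 - 1*(-7)) = -4 + 2*(1 + 7) = -4 + 2*8 = -4 + 16 = 12)
118*l - A(152, 162) = 118*0 - 1*12 = 0 - 12 = -12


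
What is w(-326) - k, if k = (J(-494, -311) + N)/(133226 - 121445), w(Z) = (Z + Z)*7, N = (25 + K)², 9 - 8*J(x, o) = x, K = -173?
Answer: -61474801/13464 ≈ -4565.9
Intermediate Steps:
J(x, o) = 9/8 - x/8
N = 21904 (N = (25 - 173)² = (-148)² = 21904)
w(Z) = 14*Z (w(Z) = (2*Z)*7 = 14*Z)
k = 25105/13464 (k = ((9/8 - ⅛*(-494)) + 21904)/(133226 - 121445) = ((9/8 + 247/4) + 21904)/11781 = (503/8 + 21904)*(1/11781) = (175735/8)*(1/11781) = 25105/13464 ≈ 1.8646)
w(-326) - k = 14*(-326) - 1*25105/13464 = -4564 - 25105/13464 = -61474801/13464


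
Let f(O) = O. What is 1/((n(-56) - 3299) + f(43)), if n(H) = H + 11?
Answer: -1/3301 ≈ -0.00030294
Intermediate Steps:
n(H) = 11 + H
1/((n(-56) - 3299) + f(43)) = 1/(((11 - 56) - 3299) + 43) = 1/((-45 - 3299) + 43) = 1/(-3344 + 43) = 1/(-3301) = -1/3301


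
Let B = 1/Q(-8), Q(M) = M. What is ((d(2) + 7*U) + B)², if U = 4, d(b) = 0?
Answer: 49729/64 ≈ 777.02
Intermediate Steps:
B = -⅛ (B = 1/(-8) = -⅛ ≈ -0.12500)
((d(2) + 7*U) + B)² = ((0 + 7*4) - ⅛)² = ((0 + 28) - ⅛)² = (28 - ⅛)² = (223/8)² = 49729/64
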